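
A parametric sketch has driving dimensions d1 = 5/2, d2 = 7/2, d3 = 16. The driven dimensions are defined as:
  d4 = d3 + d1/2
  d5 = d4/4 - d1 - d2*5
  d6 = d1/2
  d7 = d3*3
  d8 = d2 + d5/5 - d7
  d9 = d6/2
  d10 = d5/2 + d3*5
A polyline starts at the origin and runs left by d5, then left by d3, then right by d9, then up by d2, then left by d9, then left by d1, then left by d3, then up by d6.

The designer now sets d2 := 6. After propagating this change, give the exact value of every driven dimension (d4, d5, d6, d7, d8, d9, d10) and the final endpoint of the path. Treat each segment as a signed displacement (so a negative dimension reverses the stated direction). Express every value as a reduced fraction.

Apply edit: d2 := 6
  d4 = d3 + d1/2 = 69/4
  d5 = d4/4 - d1 - d2*5 = -451/16
  d6 = d1/2 = 5/4
  d7 = d3*3 = 48
  d8 = d2 + d5/5 - d7 = -3811/80
  d9 = d6/2 = 5/8
  d10 = d5/2 + d3*5 = 2109/32
Walk from origin (0, 0):
  seg 1: left by d5 = -451/16 → (451/16, 0)
  seg 2: left by d3 = 16 → (195/16, 0)
  seg 3: right by d9 = 5/8 → (205/16, 0)
  seg 4: up by d2 = 6 → (205/16, 6)
  seg 5: left by d9 = 5/8 → (195/16, 6)
  seg 6: left by d1 = 5/2 → (155/16, 6)
  seg 7: left by d3 = 16 → (-101/16, 6)
  seg 8: up by d6 = 5/4 → (-101/16, 29/4)

d4 = 69/4
d5 = -451/16
d6 = 5/4
d7 = 48
d8 = -3811/80
d9 = 5/8
d10 = 2109/32
endpoint = (-101/16, 29/4)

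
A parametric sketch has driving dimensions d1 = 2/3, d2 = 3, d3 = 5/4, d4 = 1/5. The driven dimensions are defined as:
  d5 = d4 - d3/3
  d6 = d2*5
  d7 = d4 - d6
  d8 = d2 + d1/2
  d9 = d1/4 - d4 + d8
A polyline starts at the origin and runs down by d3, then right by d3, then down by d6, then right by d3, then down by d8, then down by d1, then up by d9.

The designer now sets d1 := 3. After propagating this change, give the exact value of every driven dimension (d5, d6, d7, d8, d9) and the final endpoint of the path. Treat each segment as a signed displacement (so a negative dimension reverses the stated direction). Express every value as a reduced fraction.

Apply edit: d1 := 3
  d5 = d4 - d3/3 = -13/60
  d6 = d2*5 = 15
  d7 = d4 - d6 = -74/5
  d8 = d2 + d1/2 = 9/2
  d9 = d1/4 - d4 + d8 = 101/20
Walk from origin (0, 0):
  seg 1: down by d3 = 5/4 → (0, -5/4)
  seg 2: right by d3 = 5/4 → (5/4, -5/4)
  seg 3: down by d6 = 15 → (5/4, -65/4)
  seg 4: right by d3 = 5/4 → (5/2, -65/4)
  seg 5: down by d8 = 9/2 → (5/2, -83/4)
  seg 6: down by d1 = 3 → (5/2, -95/4)
  seg 7: up by d9 = 101/20 → (5/2, -187/10)

d5 = -13/60
d6 = 15
d7 = -74/5
d8 = 9/2
d9 = 101/20
endpoint = (5/2, -187/10)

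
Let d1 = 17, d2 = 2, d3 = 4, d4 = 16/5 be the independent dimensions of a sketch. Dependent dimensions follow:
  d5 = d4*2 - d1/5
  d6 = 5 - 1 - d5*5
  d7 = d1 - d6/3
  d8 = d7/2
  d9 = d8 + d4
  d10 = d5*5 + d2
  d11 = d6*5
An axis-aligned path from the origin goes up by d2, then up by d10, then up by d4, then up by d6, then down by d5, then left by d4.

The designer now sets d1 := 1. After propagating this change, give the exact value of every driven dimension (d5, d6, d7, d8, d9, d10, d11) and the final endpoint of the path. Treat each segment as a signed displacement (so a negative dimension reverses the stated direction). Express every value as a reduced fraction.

Apply edit: d1 := 1
  d5 = d4*2 - d1/5 = 31/5
  d6 = 5 - 1 - d5*5 = -27
  d7 = d1 - d6/3 = 10
  d8 = d7/2 = 5
  d9 = d8 + d4 = 41/5
  d10 = d5*5 + d2 = 33
  d11 = d6*5 = -135
Walk from origin (0, 0):
  seg 1: up by d2 = 2 → (0, 2)
  seg 2: up by d10 = 33 → (0, 35)
  seg 3: up by d4 = 16/5 → (0, 191/5)
  seg 4: up by d6 = -27 → (0, 56/5)
  seg 5: down by d5 = 31/5 → (0, 5)
  seg 6: left by d4 = 16/5 → (-16/5, 5)

d5 = 31/5
d6 = -27
d7 = 10
d8 = 5
d9 = 41/5
d10 = 33
d11 = -135
endpoint = (-16/5, 5)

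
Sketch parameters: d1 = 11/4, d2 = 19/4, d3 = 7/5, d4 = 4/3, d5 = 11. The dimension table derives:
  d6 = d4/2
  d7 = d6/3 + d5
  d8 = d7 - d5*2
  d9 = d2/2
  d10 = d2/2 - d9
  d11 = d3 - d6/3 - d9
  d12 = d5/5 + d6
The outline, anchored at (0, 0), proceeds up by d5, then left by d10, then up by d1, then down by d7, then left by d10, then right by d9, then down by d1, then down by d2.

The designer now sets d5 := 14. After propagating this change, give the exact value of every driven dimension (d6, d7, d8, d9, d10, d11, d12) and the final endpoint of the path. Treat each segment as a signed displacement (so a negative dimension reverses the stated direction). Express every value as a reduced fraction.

Apply edit: d5 := 14
  d6 = d4/2 = 2/3
  d7 = d6/3 + d5 = 128/9
  d8 = d7 - d5*2 = -124/9
  d9 = d2/2 = 19/8
  d10 = d2/2 - d9 = 0
  d11 = d3 - d6/3 - d9 = -431/360
  d12 = d5/5 + d6 = 52/15
Walk from origin (0, 0):
  seg 1: up by d5 = 14 → (0, 14)
  seg 2: left by d10 = 0 → (0, 14)
  seg 3: up by d1 = 11/4 → (0, 67/4)
  seg 4: down by d7 = 128/9 → (0, 91/36)
  seg 5: left by d10 = 0 → (0, 91/36)
  seg 6: right by d9 = 19/8 → (19/8, 91/36)
  seg 7: down by d1 = 11/4 → (19/8, -2/9)
  seg 8: down by d2 = 19/4 → (19/8, -179/36)

d6 = 2/3
d7 = 128/9
d8 = -124/9
d9 = 19/8
d10 = 0
d11 = -431/360
d12 = 52/15
endpoint = (19/8, -179/36)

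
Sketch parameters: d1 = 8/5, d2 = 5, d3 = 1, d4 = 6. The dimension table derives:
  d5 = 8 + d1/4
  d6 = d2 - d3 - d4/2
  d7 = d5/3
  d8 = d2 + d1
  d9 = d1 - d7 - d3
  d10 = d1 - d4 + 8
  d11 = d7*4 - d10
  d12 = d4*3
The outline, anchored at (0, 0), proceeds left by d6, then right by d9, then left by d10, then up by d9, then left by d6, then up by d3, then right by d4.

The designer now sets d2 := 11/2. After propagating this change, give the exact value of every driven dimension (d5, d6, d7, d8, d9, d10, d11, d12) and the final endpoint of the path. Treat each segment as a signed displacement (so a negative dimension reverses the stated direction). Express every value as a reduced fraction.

d5 = 42/5
d6 = 3/2
d7 = 14/5
d8 = 71/10
d9 = -11/5
d10 = 18/5
d11 = 38/5
d12 = 18
endpoint = (-14/5, -6/5)

Apply edit: d2 := 11/2
  d5 = 8 + d1/4 = 42/5
  d6 = d2 - d3 - d4/2 = 3/2
  d7 = d5/3 = 14/5
  d8 = d2 + d1 = 71/10
  d9 = d1 - d7 - d3 = -11/5
  d10 = d1 - d4 + 8 = 18/5
  d11 = d7*4 - d10 = 38/5
  d12 = d4*3 = 18
Walk from origin (0, 0):
  seg 1: left by d6 = 3/2 → (-3/2, 0)
  seg 2: right by d9 = -11/5 → (-37/10, 0)
  seg 3: left by d10 = 18/5 → (-73/10, 0)
  seg 4: up by d9 = -11/5 → (-73/10, -11/5)
  seg 5: left by d6 = 3/2 → (-44/5, -11/5)
  seg 6: up by d3 = 1 → (-44/5, -6/5)
  seg 7: right by d4 = 6 → (-14/5, -6/5)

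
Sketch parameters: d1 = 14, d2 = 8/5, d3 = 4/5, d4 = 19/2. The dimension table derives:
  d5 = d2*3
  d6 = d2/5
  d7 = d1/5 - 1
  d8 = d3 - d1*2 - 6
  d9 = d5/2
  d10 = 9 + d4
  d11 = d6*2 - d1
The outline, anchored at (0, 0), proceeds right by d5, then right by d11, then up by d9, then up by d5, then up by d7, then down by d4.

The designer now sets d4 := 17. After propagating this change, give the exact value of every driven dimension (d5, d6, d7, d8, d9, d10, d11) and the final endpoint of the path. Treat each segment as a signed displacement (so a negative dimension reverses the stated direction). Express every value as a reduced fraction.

d5 = 24/5
d6 = 8/25
d7 = 9/5
d8 = -166/5
d9 = 12/5
d10 = 26
d11 = -334/25
endpoint = (-214/25, -8)

Apply edit: d4 := 17
  d5 = d2*3 = 24/5
  d6 = d2/5 = 8/25
  d7 = d1/5 - 1 = 9/5
  d8 = d3 - d1*2 - 6 = -166/5
  d9 = d5/2 = 12/5
  d10 = 9 + d4 = 26
  d11 = d6*2 - d1 = -334/25
Walk from origin (0, 0):
  seg 1: right by d5 = 24/5 → (24/5, 0)
  seg 2: right by d11 = -334/25 → (-214/25, 0)
  seg 3: up by d9 = 12/5 → (-214/25, 12/5)
  seg 4: up by d5 = 24/5 → (-214/25, 36/5)
  seg 5: up by d7 = 9/5 → (-214/25, 9)
  seg 6: down by d4 = 17 → (-214/25, -8)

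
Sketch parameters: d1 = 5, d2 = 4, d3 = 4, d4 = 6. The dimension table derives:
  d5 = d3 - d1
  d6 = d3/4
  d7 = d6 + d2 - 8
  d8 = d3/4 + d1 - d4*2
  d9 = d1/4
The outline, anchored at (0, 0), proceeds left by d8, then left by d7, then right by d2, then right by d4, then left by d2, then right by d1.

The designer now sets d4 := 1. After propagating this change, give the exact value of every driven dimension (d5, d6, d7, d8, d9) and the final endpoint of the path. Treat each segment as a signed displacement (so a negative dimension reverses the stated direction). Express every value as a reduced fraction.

Apply edit: d4 := 1
  d5 = d3 - d1 = -1
  d6 = d3/4 = 1
  d7 = d6 + d2 - 8 = -3
  d8 = d3/4 + d1 - d4*2 = 4
  d9 = d1/4 = 5/4
Walk from origin (0, 0):
  seg 1: left by d8 = 4 → (-4, 0)
  seg 2: left by d7 = -3 → (-1, 0)
  seg 3: right by d2 = 4 → (3, 0)
  seg 4: right by d4 = 1 → (4, 0)
  seg 5: left by d2 = 4 → (0, 0)
  seg 6: right by d1 = 5 → (5, 0)

d5 = -1
d6 = 1
d7 = -3
d8 = 4
d9 = 5/4
endpoint = (5, 0)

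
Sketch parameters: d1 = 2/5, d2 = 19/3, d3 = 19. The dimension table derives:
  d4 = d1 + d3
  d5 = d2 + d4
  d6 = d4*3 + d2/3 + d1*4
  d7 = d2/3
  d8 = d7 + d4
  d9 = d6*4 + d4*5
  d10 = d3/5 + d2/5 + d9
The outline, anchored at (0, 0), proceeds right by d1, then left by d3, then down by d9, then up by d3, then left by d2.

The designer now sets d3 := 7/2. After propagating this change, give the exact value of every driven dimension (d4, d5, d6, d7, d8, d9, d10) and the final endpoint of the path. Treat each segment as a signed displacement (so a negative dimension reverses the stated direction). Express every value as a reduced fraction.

d4 = 39/10
d5 = 307/30
d6 = 1387/90
d7 = 19/9
d8 = 541/90
d9 = 7303/90
d10 = 748/9
endpoint = (-283/30, -3494/45)

Apply edit: d3 := 7/2
  d4 = d1 + d3 = 39/10
  d5 = d2 + d4 = 307/30
  d6 = d4*3 + d2/3 + d1*4 = 1387/90
  d7 = d2/3 = 19/9
  d8 = d7 + d4 = 541/90
  d9 = d6*4 + d4*5 = 7303/90
  d10 = d3/5 + d2/5 + d9 = 748/9
Walk from origin (0, 0):
  seg 1: right by d1 = 2/5 → (2/5, 0)
  seg 2: left by d3 = 7/2 → (-31/10, 0)
  seg 3: down by d9 = 7303/90 → (-31/10, -7303/90)
  seg 4: up by d3 = 7/2 → (-31/10, -3494/45)
  seg 5: left by d2 = 19/3 → (-283/30, -3494/45)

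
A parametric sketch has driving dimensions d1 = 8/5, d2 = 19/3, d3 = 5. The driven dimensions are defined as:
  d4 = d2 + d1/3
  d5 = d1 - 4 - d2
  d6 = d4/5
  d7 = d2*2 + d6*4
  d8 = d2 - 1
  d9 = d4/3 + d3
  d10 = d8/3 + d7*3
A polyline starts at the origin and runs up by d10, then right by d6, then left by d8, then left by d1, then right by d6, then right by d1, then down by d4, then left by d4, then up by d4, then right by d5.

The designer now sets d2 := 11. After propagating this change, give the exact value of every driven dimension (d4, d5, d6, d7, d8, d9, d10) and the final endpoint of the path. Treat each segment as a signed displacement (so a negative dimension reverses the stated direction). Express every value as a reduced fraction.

Apply edit: d2 := 11
  d4 = d2 + d1/3 = 173/15
  d5 = d1 - 4 - d2 = -67/5
  d6 = d4/5 = 173/75
  d7 = d2*2 + d6*4 = 2342/75
  d8 = d2 - 1 = 10
  d9 = d4/3 + d3 = 398/45
  d10 = d8/3 + d7*3 = 7276/75
Walk from origin (0, 0):
  seg 1: up by d10 = 7276/75 → (0, 7276/75)
  seg 2: right by d6 = 173/75 → (173/75, 7276/75)
  seg 3: left by d8 = 10 → (-577/75, 7276/75)
  seg 4: left by d1 = 8/5 → (-697/75, 7276/75)
  seg 5: right by d6 = 173/75 → (-524/75, 7276/75)
  seg 6: right by d1 = 8/5 → (-404/75, 7276/75)
  seg 7: down by d4 = 173/15 → (-404/75, 2137/25)
  seg 8: left by d4 = 173/15 → (-423/25, 2137/25)
  seg 9: up by d4 = 173/15 → (-423/25, 7276/75)
  seg 10: right by d5 = -67/5 → (-758/25, 7276/75)

d4 = 173/15
d5 = -67/5
d6 = 173/75
d7 = 2342/75
d8 = 10
d9 = 398/45
d10 = 7276/75
endpoint = (-758/25, 7276/75)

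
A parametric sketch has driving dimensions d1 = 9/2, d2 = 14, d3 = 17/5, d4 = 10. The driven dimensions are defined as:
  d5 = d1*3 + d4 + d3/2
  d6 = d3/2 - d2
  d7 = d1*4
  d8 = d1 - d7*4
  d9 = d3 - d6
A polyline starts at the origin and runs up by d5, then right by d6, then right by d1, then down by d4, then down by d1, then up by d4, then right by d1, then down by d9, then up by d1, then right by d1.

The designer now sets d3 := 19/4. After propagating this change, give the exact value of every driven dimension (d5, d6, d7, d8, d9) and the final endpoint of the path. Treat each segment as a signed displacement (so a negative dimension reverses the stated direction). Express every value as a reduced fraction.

d5 = 207/8
d6 = -93/8
d7 = 18
d8 = -135/2
d9 = 131/8
endpoint = (15/8, 19/2)

Apply edit: d3 := 19/4
  d5 = d1*3 + d4 + d3/2 = 207/8
  d6 = d3/2 - d2 = -93/8
  d7 = d1*4 = 18
  d8 = d1 - d7*4 = -135/2
  d9 = d3 - d6 = 131/8
Walk from origin (0, 0):
  seg 1: up by d5 = 207/8 → (0, 207/8)
  seg 2: right by d6 = -93/8 → (-93/8, 207/8)
  seg 3: right by d1 = 9/2 → (-57/8, 207/8)
  seg 4: down by d4 = 10 → (-57/8, 127/8)
  seg 5: down by d1 = 9/2 → (-57/8, 91/8)
  seg 6: up by d4 = 10 → (-57/8, 171/8)
  seg 7: right by d1 = 9/2 → (-21/8, 171/8)
  seg 8: down by d9 = 131/8 → (-21/8, 5)
  seg 9: up by d1 = 9/2 → (-21/8, 19/2)
  seg 10: right by d1 = 9/2 → (15/8, 19/2)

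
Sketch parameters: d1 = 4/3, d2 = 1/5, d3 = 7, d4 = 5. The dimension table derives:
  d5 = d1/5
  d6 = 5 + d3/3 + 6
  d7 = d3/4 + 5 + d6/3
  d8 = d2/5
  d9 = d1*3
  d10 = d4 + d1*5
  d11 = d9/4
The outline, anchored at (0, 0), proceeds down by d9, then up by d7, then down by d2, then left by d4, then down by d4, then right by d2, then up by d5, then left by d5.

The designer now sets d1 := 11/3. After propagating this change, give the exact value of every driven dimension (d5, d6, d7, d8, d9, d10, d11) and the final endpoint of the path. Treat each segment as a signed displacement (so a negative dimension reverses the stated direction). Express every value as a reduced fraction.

d5 = 11/15
d6 = 40/3
d7 = 403/36
d8 = 1/25
d9 = 11
d10 = 70/3
d11 = 11/4
endpoint = (-83/15, -769/180)

Apply edit: d1 := 11/3
  d5 = d1/5 = 11/15
  d6 = 5 + d3/3 + 6 = 40/3
  d7 = d3/4 + 5 + d6/3 = 403/36
  d8 = d2/5 = 1/25
  d9 = d1*3 = 11
  d10 = d4 + d1*5 = 70/3
  d11 = d9/4 = 11/4
Walk from origin (0, 0):
  seg 1: down by d9 = 11 → (0, -11)
  seg 2: up by d7 = 403/36 → (0, 7/36)
  seg 3: down by d2 = 1/5 → (0, -1/180)
  seg 4: left by d4 = 5 → (-5, -1/180)
  seg 5: down by d4 = 5 → (-5, -901/180)
  seg 6: right by d2 = 1/5 → (-24/5, -901/180)
  seg 7: up by d5 = 11/15 → (-24/5, -769/180)
  seg 8: left by d5 = 11/15 → (-83/15, -769/180)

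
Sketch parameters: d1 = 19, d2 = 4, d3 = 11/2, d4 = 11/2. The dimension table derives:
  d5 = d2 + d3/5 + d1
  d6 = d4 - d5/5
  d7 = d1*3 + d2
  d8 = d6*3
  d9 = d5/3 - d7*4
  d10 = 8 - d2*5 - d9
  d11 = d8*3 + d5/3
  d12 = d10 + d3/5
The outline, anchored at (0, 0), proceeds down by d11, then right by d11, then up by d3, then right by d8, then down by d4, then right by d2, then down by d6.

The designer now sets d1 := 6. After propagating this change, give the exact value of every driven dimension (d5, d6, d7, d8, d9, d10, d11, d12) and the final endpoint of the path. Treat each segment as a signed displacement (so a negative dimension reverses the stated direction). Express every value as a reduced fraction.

d5 = 111/10
d6 = 82/25
d7 = 22
d8 = 246/25
d9 = -843/10
d10 = 723/10
d11 = 1661/50
d12 = 367/5
endpoint = (2353/50, -73/2)

Apply edit: d1 := 6
  d5 = d2 + d3/5 + d1 = 111/10
  d6 = d4 - d5/5 = 82/25
  d7 = d1*3 + d2 = 22
  d8 = d6*3 = 246/25
  d9 = d5/3 - d7*4 = -843/10
  d10 = 8 - d2*5 - d9 = 723/10
  d11 = d8*3 + d5/3 = 1661/50
  d12 = d10 + d3/5 = 367/5
Walk from origin (0, 0):
  seg 1: down by d11 = 1661/50 → (0, -1661/50)
  seg 2: right by d11 = 1661/50 → (1661/50, -1661/50)
  seg 3: up by d3 = 11/2 → (1661/50, -693/25)
  seg 4: right by d8 = 246/25 → (2153/50, -693/25)
  seg 5: down by d4 = 11/2 → (2153/50, -1661/50)
  seg 6: right by d2 = 4 → (2353/50, -1661/50)
  seg 7: down by d6 = 82/25 → (2353/50, -73/2)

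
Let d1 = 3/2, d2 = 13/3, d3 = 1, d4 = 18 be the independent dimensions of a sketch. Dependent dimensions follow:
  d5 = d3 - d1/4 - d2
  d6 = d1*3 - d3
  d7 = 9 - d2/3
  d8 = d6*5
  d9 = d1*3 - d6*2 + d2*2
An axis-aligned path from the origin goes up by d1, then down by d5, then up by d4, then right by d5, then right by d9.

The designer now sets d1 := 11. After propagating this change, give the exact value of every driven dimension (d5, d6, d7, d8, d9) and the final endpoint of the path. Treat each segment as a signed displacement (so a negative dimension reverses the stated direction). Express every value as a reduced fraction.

Apply edit: d1 := 11
  d5 = d3 - d1/4 - d2 = -73/12
  d6 = d1*3 - d3 = 32
  d7 = 9 - d2/3 = 68/9
  d8 = d6*5 = 160
  d9 = d1*3 - d6*2 + d2*2 = -67/3
Walk from origin (0, 0):
  seg 1: up by d1 = 11 → (0, 11)
  seg 2: down by d5 = -73/12 → (0, 205/12)
  seg 3: up by d4 = 18 → (0, 421/12)
  seg 4: right by d5 = -73/12 → (-73/12, 421/12)
  seg 5: right by d9 = -67/3 → (-341/12, 421/12)

d5 = -73/12
d6 = 32
d7 = 68/9
d8 = 160
d9 = -67/3
endpoint = (-341/12, 421/12)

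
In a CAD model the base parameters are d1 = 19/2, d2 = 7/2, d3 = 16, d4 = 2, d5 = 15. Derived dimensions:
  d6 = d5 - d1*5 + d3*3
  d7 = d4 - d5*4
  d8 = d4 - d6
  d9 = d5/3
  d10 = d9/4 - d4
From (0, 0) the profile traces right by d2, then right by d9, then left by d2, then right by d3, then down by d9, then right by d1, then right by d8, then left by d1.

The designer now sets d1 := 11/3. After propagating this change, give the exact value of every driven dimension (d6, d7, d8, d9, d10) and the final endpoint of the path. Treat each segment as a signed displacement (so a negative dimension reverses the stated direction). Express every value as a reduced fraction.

d6 = 134/3
d7 = -58
d8 = -128/3
d9 = 5
d10 = -3/4
endpoint = (-65/3, -5)

Apply edit: d1 := 11/3
  d6 = d5 - d1*5 + d3*3 = 134/3
  d7 = d4 - d5*4 = -58
  d8 = d4 - d6 = -128/3
  d9 = d5/3 = 5
  d10 = d9/4 - d4 = -3/4
Walk from origin (0, 0):
  seg 1: right by d2 = 7/2 → (7/2, 0)
  seg 2: right by d9 = 5 → (17/2, 0)
  seg 3: left by d2 = 7/2 → (5, 0)
  seg 4: right by d3 = 16 → (21, 0)
  seg 5: down by d9 = 5 → (21, -5)
  seg 6: right by d1 = 11/3 → (74/3, -5)
  seg 7: right by d8 = -128/3 → (-18, -5)
  seg 8: left by d1 = 11/3 → (-65/3, -5)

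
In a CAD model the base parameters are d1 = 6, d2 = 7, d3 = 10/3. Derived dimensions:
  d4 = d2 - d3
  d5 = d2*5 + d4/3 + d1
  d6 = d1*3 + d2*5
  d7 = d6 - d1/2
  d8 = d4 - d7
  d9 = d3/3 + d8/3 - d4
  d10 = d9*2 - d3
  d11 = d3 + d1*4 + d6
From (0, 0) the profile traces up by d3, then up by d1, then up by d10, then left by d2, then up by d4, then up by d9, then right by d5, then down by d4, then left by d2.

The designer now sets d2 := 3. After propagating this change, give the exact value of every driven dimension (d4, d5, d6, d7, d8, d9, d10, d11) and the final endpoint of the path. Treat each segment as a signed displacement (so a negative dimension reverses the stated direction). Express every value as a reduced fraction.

Apply edit: d2 := 3
  d4 = d2 - d3 = -1/3
  d5 = d2*5 + d4/3 + d1 = 188/9
  d6 = d1*3 + d2*5 = 33
  d7 = d6 - d1/2 = 30
  d8 = d4 - d7 = -91/3
  d9 = d3/3 + d8/3 - d4 = -26/3
  d10 = d9*2 - d3 = -62/3
  d11 = d3 + d1*4 + d6 = 181/3
Walk from origin (0, 0):
  seg 1: up by d3 = 10/3 → (0, 10/3)
  seg 2: up by d1 = 6 → (0, 28/3)
  seg 3: up by d10 = -62/3 → (0, -34/3)
  seg 4: left by d2 = 3 → (-3, -34/3)
  seg 5: up by d4 = -1/3 → (-3, -35/3)
  seg 6: up by d9 = -26/3 → (-3, -61/3)
  seg 7: right by d5 = 188/9 → (161/9, -61/3)
  seg 8: down by d4 = -1/3 → (161/9, -20)
  seg 9: left by d2 = 3 → (134/9, -20)

d4 = -1/3
d5 = 188/9
d6 = 33
d7 = 30
d8 = -91/3
d9 = -26/3
d10 = -62/3
d11 = 181/3
endpoint = (134/9, -20)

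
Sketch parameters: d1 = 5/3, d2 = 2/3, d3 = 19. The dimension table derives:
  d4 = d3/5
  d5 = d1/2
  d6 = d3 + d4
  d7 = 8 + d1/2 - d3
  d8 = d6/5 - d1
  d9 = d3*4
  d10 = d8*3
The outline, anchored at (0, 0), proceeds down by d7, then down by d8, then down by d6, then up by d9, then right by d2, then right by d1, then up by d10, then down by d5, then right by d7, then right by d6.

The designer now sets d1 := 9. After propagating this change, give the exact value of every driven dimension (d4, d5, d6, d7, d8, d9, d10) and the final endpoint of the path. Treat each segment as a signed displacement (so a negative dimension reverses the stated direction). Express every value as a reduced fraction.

d4 = 19/5
d5 = 9/2
d6 = 114/5
d7 = -13/2
d8 = -111/25
d9 = 76
d10 = -333/25
endpoint = (779/30, 1158/25)

Apply edit: d1 := 9
  d4 = d3/5 = 19/5
  d5 = d1/2 = 9/2
  d6 = d3 + d4 = 114/5
  d7 = 8 + d1/2 - d3 = -13/2
  d8 = d6/5 - d1 = -111/25
  d9 = d3*4 = 76
  d10 = d8*3 = -333/25
Walk from origin (0, 0):
  seg 1: down by d7 = -13/2 → (0, 13/2)
  seg 2: down by d8 = -111/25 → (0, 547/50)
  seg 3: down by d6 = 114/5 → (0, -593/50)
  seg 4: up by d9 = 76 → (0, 3207/50)
  seg 5: right by d2 = 2/3 → (2/3, 3207/50)
  seg 6: right by d1 = 9 → (29/3, 3207/50)
  seg 7: up by d10 = -333/25 → (29/3, 2541/50)
  seg 8: down by d5 = 9/2 → (29/3, 1158/25)
  seg 9: right by d7 = -13/2 → (19/6, 1158/25)
  seg 10: right by d6 = 114/5 → (779/30, 1158/25)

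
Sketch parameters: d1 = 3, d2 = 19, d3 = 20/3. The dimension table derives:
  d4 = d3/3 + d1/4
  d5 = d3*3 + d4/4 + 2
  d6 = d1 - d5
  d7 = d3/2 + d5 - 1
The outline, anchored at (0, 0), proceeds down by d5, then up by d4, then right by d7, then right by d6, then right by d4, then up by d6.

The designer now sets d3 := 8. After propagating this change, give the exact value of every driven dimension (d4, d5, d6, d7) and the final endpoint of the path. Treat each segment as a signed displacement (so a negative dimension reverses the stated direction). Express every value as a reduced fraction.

d4 = 41/12
d5 = 1289/48
d6 = -1145/48
d7 = 1433/48
endpoint = (113/12, -1135/24)

Apply edit: d3 := 8
  d4 = d3/3 + d1/4 = 41/12
  d5 = d3*3 + d4/4 + 2 = 1289/48
  d6 = d1 - d5 = -1145/48
  d7 = d3/2 + d5 - 1 = 1433/48
Walk from origin (0, 0):
  seg 1: down by d5 = 1289/48 → (0, -1289/48)
  seg 2: up by d4 = 41/12 → (0, -375/16)
  seg 3: right by d7 = 1433/48 → (1433/48, -375/16)
  seg 4: right by d6 = -1145/48 → (6, -375/16)
  seg 5: right by d4 = 41/12 → (113/12, -375/16)
  seg 6: up by d6 = -1145/48 → (113/12, -1135/24)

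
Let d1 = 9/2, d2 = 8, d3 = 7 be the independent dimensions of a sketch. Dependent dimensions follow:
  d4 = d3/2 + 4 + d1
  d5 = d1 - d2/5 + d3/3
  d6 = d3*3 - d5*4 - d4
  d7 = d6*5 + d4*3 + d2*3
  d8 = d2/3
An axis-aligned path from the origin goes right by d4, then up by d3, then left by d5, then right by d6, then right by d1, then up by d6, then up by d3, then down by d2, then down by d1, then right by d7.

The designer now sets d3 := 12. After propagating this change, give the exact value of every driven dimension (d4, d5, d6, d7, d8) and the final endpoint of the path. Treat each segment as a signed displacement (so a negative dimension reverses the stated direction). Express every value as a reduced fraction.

Apply edit: d3 := 12
  d4 = d3/2 + 4 + d1 = 29/2
  d5 = d1 - d2/5 + d3/3 = 69/10
  d6 = d3*3 - d5*4 - d4 = -61/10
  d7 = d6*5 + d4*3 + d2*3 = 37
  d8 = d2/3 = 8/3
Walk from origin (0, 0):
  seg 1: right by d4 = 29/2 → (29/2, 0)
  seg 2: up by d3 = 12 → (29/2, 12)
  seg 3: left by d5 = 69/10 → (38/5, 12)
  seg 4: right by d6 = -61/10 → (3/2, 12)
  seg 5: right by d1 = 9/2 → (6, 12)
  seg 6: up by d6 = -61/10 → (6, 59/10)
  seg 7: up by d3 = 12 → (6, 179/10)
  seg 8: down by d2 = 8 → (6, 99/10)
  seg 9: down by d1 = 9/2 → (6, 27/5)
  seg 10: right by d7 = 37 → (43, 27/5)

d4 = 29/2
d5 = 69/10
d6 = -61/10
d7 = 37
d8 = 8/3
endpoint = (43, 27/5)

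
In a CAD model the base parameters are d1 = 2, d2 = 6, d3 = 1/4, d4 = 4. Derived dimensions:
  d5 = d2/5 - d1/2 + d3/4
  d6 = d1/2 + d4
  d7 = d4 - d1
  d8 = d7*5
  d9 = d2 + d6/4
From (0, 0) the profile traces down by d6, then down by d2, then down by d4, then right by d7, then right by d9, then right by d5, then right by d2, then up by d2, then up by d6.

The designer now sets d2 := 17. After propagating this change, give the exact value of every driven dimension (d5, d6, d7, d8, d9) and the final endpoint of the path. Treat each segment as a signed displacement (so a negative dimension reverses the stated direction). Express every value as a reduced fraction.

d5 = 197/80
d6 = 5
d7 = 2
d8 = 10
d9 = 73/4
endpoint = (3177/80, -4)

Apply edit: d2 := 17
  d5 = d2/5 - d1/2 + d3/4 = 197/80
  d6 = d1/2 + d4 = 5
  d7 = d4 - d1 = 2
  d8 = d7*5 = 10
  d9 = d2 + d6/4 = 73/4
Walk from origin (0, 0):
  seg 1: down by d6 = 5 → (0, -5)
  seg 2: down by d2 = 17 → (0, -22)
  seg 3: down by d4 = 4 → (0, -26)
  seg 4: right by d7 = 2 → (2, -26)
  seg 5: right by d9 = 73/4 → (81/4, -26)
  seg 6: right by d5 = 197/80 → (1817/80, -26)
  seg 7: right by d2 = 17 → (3177/80, -26)
  seg 8: up by d2 = 17 → (3177/80, -9)
  seg 9: up by d6 = 5 → (3177/80, -4)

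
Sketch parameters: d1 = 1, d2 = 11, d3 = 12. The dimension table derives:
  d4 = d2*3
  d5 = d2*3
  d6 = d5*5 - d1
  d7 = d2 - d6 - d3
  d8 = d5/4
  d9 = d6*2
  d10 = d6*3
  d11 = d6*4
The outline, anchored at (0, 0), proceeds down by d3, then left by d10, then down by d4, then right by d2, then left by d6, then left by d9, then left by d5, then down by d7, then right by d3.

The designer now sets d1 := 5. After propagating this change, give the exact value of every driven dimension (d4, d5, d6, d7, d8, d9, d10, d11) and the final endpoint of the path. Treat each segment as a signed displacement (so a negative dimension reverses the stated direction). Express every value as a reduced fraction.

d4 = 33
d5 = 33
d6 = 160
d7 = -161
d8 = 33/4
d9 = 320
d10 = 480
d11 = 640
endpoint = (-970, 116)

Apply edit: d1 := 5
  d4 = d2*3 = 33
  d5 = d2*3 = 33
  d6 = d5*5 - d1 = 160
  d7 = d2 - d6 - d3 = -161
  d8 = d5/4 = 33/4
  d9 = d6*2 = 320
  d10 = d6*3 = 480
  d11 = d6*4 = 640
Walk from origin (0, 0):
  seg 1: down by d3 = 12 → (0, -12)
  seg 2: left by d10 = 480 → (-480, -12)
  seg 3: down by d4 = 33 → (-480, -45)
  seg 4: right by d2 = 11 → (-469, -45)
  seg 5: left by d6 = 160 → (-629, -45)
  seg 6: left by d9 = 320 → (-949, -45)
  seg 7: left by d5 = 33 → (-982, -45)
  seg 8: down by d7 = -161 → (-982, 116)
  seg 9: right by d3 = 12 → (-970, 116)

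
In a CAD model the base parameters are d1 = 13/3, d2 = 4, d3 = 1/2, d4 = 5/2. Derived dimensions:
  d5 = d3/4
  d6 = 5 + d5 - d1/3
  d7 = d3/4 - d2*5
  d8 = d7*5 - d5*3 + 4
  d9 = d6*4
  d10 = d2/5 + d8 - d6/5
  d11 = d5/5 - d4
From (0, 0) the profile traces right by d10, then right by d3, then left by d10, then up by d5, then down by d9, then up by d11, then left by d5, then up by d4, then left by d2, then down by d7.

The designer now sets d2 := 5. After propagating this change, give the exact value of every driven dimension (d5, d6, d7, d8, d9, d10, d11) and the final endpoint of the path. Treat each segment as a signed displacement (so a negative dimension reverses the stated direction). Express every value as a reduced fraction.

Apply edit: d2 := 5
  d5 = d3/4 = 1/8
  d6 = 5 + d5 - d1/3 = 265/72
  d7 = d3/4 - d2*5 = -199/8
  d8 = d7*5 - d5*3 + 4 = -483/4
  d9 = d6*4 = 265/18
  d10 = d2/5 + d8 - d6/5 = -8675/72
  d11 = d5/5 - d4 = -99/40
Walk from origin (0, 0):
  seg 1: right by d10 = -8675/72 → (-8675/72, 0)
  seg 2: right by d3 = 1/2 → (-8639/72, 0)
  seg 3: left by d10 = -8675/72 → (1/2, 0)
  seg 4: up by d5 = 1/8 → (1/2, 1/8)
  seg 5: down by d9 = 265/18 → (1/2, -1051/72)
  seg 6: up by d11 = -99/40 → (1/2, -3073/180)
  seg 7: left by d5 = 1/8 → (3/8, -3073/180)
  seg 8: up by d4 = 5/2 → (3/8, -2623/180)
  seg 9: left by d2 = 5 → (-37/8, -2623/180)
  seg 10: down by d7 = -199/8 → (-37/8, 3709/360)

d5 = 1/8
d6 = 265/72
d7 = -199/8
d8 = -483/4
d9 = 265/18
d10 = -8675/72
d11 = -99/40
endpoint = (-37/8, 3709/360)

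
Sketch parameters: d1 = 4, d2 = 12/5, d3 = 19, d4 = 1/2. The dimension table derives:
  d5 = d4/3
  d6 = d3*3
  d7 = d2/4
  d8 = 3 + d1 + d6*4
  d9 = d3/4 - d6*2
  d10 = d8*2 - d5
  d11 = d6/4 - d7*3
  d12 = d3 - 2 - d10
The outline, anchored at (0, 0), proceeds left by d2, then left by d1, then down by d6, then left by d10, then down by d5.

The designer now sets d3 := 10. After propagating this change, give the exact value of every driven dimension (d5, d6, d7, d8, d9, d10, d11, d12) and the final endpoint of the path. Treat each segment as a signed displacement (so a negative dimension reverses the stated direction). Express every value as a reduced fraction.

d5 = 1/6
d6 = 30
d7 = 3/5
d8 = 127
d9 = -115/2
d10 = 1523/6
d11 = 57/10
d12 = -1475/6
endpoint = (-7807/30, -181/6)

Apply edit: d3 := 10
  d5 = d4/3 = 1/6
  d6 = d3*3 = 30
  d7 = d2/4 = 3/5
  d8 = 3 + d1 + d6*4 = 127
  d9 = d3/4 - d6*2 = -115/2
  d10 = d8*2 - d5 = 1523/6
  d11 = d6/4 - d7*3 = 57/10
  d12 = d3 - 2 - d10 = -1475/6
Walk from origin (0, 0):
  seg 1: left by d2 = 12/5 → (-12/5, 0)
  seg 2: left by d1 = 4 → (-32/5, 0)
  seg 3: down by d6 = 30 → (-32/5, -30)
  seg 4: left by d10 = 1523/6 → (-7807/30, -30)
  seg 5: down by d5 = 1/6 → (-7807/30, -181/6)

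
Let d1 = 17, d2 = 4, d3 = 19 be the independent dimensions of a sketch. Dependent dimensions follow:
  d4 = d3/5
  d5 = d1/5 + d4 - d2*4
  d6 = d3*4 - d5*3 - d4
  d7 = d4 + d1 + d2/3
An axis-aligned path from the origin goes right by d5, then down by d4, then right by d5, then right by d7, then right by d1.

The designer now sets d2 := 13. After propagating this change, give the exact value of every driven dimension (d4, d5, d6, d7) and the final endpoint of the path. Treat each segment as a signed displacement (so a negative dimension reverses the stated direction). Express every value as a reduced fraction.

d4 = 19/5
d5 = -224/5
d6 = 1033/5
d7 = 377/15
endpoint = (-712/15, -19/5)

Apply edit: d2 := 13
  d4 = d3/5 = 19/5
  d5 = d1/5 + d4 - d2*4 = -224/5
  d6 = d3*4 - d5*3 - d4 = 1033/5
  d7 = d4 + d1 + d2/3 = 377/15
Walk from origin (0, 0):
  seg 1: right by d5 = -224/5 → (-224/5, 0)
  seg 2: down by d4 = 19/5 → (-224/5, -19/5)
  seg 3: right by d5 = -224/5 → (-448/5, -19/5)
  seg 4: right by d7 = 377/15 → (-967/15, -19/5)
  seg 5: right by d1 = 17 → (-712/15, -19/5)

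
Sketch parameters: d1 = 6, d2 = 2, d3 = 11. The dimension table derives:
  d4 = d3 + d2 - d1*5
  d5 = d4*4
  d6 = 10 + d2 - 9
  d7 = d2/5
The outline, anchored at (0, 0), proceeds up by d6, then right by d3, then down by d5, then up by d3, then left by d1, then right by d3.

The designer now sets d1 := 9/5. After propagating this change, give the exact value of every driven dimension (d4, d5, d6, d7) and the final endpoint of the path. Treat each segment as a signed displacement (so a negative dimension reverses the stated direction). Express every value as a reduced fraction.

d4 = 4
d5 = 16
d6 = 3
d7 = 2/5
endpoint = (101/5, -2)

Apply edit: d1 := 9/5
  d4 = d3 + d2 - d1*5 = 4
  d5 = d4*4 = 16
  d6 = 10 + d2 - 9 = 3
  d7 = d2/5 = 2/5
Walk from origin (0, 0):
  seg 1: up by d6 = 3 → (0, 3)
  seg 2: right by d3 = 11 → (11, 3)
  seg 3: down by d5 = 16 → (11, -13)
  seg 4: up by d3 = 11 → (11, -2)
  seg 5: left by d1 = 9/5 → (46/5, -2)
  seg 6: right by d3 = 11 → (101/5, -2)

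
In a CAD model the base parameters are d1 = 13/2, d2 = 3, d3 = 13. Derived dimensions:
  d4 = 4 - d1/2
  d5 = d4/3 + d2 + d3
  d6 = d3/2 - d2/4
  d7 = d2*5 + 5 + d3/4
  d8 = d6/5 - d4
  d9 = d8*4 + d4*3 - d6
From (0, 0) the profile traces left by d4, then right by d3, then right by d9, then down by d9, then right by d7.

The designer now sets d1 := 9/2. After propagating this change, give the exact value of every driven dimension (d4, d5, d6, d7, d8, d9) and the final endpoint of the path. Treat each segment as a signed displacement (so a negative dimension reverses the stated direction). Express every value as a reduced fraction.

d4 = 7/4
d5 = 199/12
d6 = 23/4
d7 = 93/4
d8 = -3/5
d9 = -29/10
endpoint = (158/5, 29/10)

Apply edit: d1 := 9/2
  d4 = 4 - d1/2 = 7/4
  d5 = d4/3 + d2 + d3 = 199/12
  d6 = d3/2 - d2/4 = 23/4
  d7 = d2*5 + 5 + d3/4 = 93/4
  d8 = d6/5 - d4 = -3/5
  d9 = d8*4 + d4*3 - d6 = -29/10
Walk from origin (0, 0):
  seg 1: left by d4 = 7/4 → (-7/4, 0)
  seg 2: right by d3 = 13 → (45/4, 0)
  seg 3: right by d9 = -29/10 → (167/20, 0)
  seg 4: down by d9 = -29/10 → (167/20, 29/10)
  seg 5: right by d7 = 93/4 → (158/5, 29/10)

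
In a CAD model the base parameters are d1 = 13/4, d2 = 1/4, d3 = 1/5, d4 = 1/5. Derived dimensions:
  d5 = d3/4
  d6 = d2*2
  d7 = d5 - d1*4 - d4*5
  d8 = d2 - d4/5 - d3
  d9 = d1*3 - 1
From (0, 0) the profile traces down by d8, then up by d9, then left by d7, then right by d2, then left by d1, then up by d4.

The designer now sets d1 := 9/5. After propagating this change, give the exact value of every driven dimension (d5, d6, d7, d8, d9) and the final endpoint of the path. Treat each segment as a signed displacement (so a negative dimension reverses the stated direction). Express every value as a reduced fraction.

d5 = 1/20
d6 = 1/2
d7 = -163/20
d8 = 1/100
d9 = 22/5
endpoint = (33/5, 459/100)

Apply edit: d1 := 9/5
  d5 = d3/4 = 1/20
  d6 = d2*2 = 1/2
  d7 = d5 - d1*4 - d4*5 = -163/20
  d8 = d2 - d4/5 - d3 = 1/100
  d9 = d1*3 - 1 = 22/5
Walk from origin (0, 0):
  seg 1: down by d8 = 1/100 → (0, -1/100)
  seg 2: up by d9 = 22/5 → (0, 439/100)
  seg 3: left by d7 = -163/20 → (163/20, 439/100)
  seg 4: right by d2 = 1/4 → (42/5, 439/100)
  seg 5: left by d1 = 9/5 → (33/5, 439/100)
  seg 6: up by d4 = 1/5 → (33/5, 459/100)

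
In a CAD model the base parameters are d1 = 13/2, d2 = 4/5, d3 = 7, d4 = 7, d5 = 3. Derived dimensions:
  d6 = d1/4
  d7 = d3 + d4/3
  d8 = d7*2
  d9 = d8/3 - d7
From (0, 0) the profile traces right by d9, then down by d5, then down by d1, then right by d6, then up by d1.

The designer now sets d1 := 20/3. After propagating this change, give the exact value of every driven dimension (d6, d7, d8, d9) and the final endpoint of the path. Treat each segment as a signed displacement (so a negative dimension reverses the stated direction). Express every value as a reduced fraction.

d6 = 5/3
d7 = 28/3
d8 = 56/3
d9 = -28/9
endpoint = (-13/9, -3)

Apply edit: d1 := 20/3
  d6 = d1/4 = 5/3
  d7 = d3 + d4/3 = 28/3
  d8 = d7*2 = 56/3
  d9 = d8/3 - d7 = -28/9
Walk from origin (0, 0):
  seg 1: right by d9 = -28/9 → (-28/9, 0)
  seg 2: down by d5 = 3 → (-28/9, -3)
  seg 3: down by d1 = 20/3 → (-28/9, -29/3)
  seg 4: right by d6 = 5/3 → (-13/9, -29/3)
  seg 5: up by d1 = 20/3 → (-13/9, -3)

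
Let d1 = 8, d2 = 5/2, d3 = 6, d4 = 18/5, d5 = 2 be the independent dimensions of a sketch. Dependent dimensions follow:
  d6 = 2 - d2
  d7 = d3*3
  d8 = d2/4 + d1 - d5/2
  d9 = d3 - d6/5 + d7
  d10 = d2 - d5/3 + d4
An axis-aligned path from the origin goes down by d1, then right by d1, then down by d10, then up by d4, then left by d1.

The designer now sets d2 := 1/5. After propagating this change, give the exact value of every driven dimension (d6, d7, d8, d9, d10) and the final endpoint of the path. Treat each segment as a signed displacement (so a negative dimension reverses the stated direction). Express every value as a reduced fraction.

d6 = 9/5
d7 = 18
d8 = 141/20
d9 = 591/25
d10 = 47/15
endpoint = (0, -113/15)

Apply edit: d2 := 1/5
  d6 = 2 - d2 = 9/5
  d7 = d3*3 = 18
  d8 = d2/4 + d1 - d5/2 = 141/20
  d9 = d3 - d6/5 + d7 = 591/25
  d10 = d2 - d5/3 + d4 = 47/15
Walk from origin (0, 0):
  seg 1: down by d1 = 8 → (0, -8)
  seg 2: right by d1 = 8 → (8, -8)
  seg 3: down by d10 = 47/15 → (8, -167/15)
  seg 4: up by d4 = 18/5 → (8, -113/15)
  seg 5: left by d1 = 8 → (0, -113/15)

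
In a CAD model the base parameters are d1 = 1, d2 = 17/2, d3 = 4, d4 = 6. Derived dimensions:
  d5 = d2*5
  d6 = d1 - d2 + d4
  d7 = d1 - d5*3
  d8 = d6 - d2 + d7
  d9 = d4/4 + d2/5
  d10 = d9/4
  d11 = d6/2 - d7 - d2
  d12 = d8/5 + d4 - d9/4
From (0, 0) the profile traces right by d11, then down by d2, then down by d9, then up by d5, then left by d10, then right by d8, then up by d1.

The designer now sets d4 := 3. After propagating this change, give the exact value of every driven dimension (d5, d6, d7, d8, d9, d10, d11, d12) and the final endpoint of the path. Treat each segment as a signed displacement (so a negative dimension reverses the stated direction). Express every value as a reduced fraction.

Apply edit: d4 := 3
  d5 = d2*5 = 85/2
  d6 = d1 - d2 + d4 = -9/2
  d7 = d1 - d5*3 = -253/2
  d8 = d6 - d2 + d7 = -279/2
  d9 = d4/4 + d2/5 = 49/20
  d10 = d9/4 = 49/80
  d11 = d6/2 - d7 - d2 = 463/4
  d12 = d8/5 + d4 - d9/4 = -2041/80
Walk from origin (0, 0):
  seg 1: right by d11 = 463/4 → (463/4, 0)
  seg 2: down by d2 = 17/2 → (463/4, -17/2)
  seg 3: down by d9 = 49/20 → (463/4, -219/20)
  seg 4: up by d5 = 85/2 → (463/4, 631/20)
  seg 5: left by d10 = 49/80 → (9211/80, 631/20)
  seg 6: right by d8 = -279/2 → (-1949/80, 631/20)
  seg 7: up by d1 = 1 → (-1949/80, 651/20)

d5 = 85/2
d6 = -9/2
d7 = -253/2
d8 = -279/2
d9 = 49/20
d10 = 49/80
d11 = 463/4
d12 = -2041/80
endpoint = (-1949/80, 651/20)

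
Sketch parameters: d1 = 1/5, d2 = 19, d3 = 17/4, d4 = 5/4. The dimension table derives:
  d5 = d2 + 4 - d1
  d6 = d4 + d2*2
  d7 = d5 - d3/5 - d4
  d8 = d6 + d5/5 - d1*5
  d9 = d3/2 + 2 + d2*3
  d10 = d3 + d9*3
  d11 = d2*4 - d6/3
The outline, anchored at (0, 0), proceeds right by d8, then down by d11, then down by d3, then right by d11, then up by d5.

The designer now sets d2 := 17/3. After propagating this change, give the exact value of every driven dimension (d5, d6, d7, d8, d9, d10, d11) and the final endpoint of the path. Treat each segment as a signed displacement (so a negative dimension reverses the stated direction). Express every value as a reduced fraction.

Apply edit: d2 := 17/3
  d5 = d2 + 4 - d1 = 142/15
  d6 = d4 + d2*2 = 151/12
  d7 = d5 - d3/5 - d4 = 221/30
  d8 = d6 + d5/5 - d1*5 = 4043/300
  d9 = d3/2 + 2 + d2*3 = 169/8
  d10 = d3 + d9*3 = 541/8
  d11 = d2*4 - d6/3 = 665/36
Walk from origin (0, 0):
  seg 1: right by d8 = 4043/300 → (4043/300, 0)
  seg 2: down by d11 = 665/36 → (4043/300, -665/36)
  seg 3: down by d3 = 17/4 → (4043/300, -409/18)
  seg 4: right by d11 = 665/36 → (14377/450, -409/18)
  seg 5: up by d5 = 142/15 → (14377/450, -1193/90)

d5 = 142/15
d6 = 151/12
d7 = 221/30
d8 = 4043/300
d9 = 169/8
d10 = 541/8
d11 = 665/36
endpoint = (14377/450, -1193/90)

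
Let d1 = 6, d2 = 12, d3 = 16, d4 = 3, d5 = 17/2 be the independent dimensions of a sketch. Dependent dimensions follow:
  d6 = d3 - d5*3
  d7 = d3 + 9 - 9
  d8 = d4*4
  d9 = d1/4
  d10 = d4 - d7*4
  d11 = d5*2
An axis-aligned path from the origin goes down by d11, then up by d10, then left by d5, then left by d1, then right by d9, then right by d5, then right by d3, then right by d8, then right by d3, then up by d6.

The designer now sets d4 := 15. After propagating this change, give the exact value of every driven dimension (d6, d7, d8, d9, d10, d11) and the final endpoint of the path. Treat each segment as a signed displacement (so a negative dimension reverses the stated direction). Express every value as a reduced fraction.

Apply edit: d4 := 15
  d6 = d3 - d5*3 = -19/2
  d7 = d3 + 9 - 9 = 16
  d8 = d4*4 = 60
  d9 = d1/4 = 3/2
  d10 = d4 - d7*4 = -49
  d11 = d5*2 = 17
Walk from origin (0, 0):
  seg 1: down by d11 = 17 → (0, -17)
  seg 2: up by d10 = -49 → (0, -66)
  seg 3: left by d5 = 17/2 → (-17/2, -66)
  seg 4: left by d1 = 6 → (-29/2, -66)
  seg 5: right by d9 = 3/2 → (-13, -66)
  seg 6: right by d5 = 17/2 → (-9/2, -66)
  seg 7: right by d3 = 16 → (23/2, -66)
  seg 8: right by d8 = 60 → (143/2, -66)
  seg 9: right by d3 = 16 → (175/2, -66)
  seg 10: up by d6 = -19/2 → (175/2, -151/2)

d6 = -19/2
d7 = 16
d8 = 60
d9 = 3/2
d10 = -49
d11 = 17
endpoint = (175/2, -151/2)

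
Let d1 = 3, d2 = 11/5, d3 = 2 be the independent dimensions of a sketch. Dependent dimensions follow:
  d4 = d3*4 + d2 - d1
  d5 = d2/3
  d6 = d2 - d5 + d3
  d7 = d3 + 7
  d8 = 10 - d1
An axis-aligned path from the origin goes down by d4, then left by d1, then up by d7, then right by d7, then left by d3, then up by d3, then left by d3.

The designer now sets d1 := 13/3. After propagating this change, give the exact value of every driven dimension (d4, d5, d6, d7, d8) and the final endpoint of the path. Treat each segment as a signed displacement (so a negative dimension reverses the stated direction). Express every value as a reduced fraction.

d4 = 88/15
d5 = 11/15
d6 = 52/15
d7 = 9
d8 = 17/3
endpoint = (2/3, 77/15)

Apply edit: d1 := 13/3
  d4 = d3*4 + d2 - d1 = 88/15
  d5 = d2/3 = 11/15
  d6 = d2 - d5 + d3 = 52/15
  d7 = d3 + 7 = 9
  d8 = 10 - d1 = 17/3
Walk from origin (0, 0):
  seg 1: down by d4 = 88/15 → (0, -88/15)
  seg 2: left by d1 = 13/3 → (-13/3, -88/15)
  seg 3: up by d7 = 9 → (-13/3, 47/15)
  seg 4: right by d7 = 9 → (14/3, 47/15)
  seg 5: left by d3 = 2 → (8/3, 47/15)
  seg 6: up by d3 = 2 → (8/3, 77/15)
  seg 7: left by d3 = 2 → (2/3, 77/15)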